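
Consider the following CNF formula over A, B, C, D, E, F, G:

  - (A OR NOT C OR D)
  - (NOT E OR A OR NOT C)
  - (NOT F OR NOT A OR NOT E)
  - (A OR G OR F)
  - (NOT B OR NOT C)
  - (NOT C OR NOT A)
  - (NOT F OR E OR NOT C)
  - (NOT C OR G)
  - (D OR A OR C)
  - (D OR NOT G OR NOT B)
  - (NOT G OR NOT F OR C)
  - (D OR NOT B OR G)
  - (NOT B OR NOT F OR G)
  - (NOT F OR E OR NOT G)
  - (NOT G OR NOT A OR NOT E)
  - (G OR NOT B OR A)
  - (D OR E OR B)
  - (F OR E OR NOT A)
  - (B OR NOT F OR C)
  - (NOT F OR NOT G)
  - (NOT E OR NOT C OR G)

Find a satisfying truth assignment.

A = 0  B = 1  C = 0  D = 1  E = 0  F = 0  G = 1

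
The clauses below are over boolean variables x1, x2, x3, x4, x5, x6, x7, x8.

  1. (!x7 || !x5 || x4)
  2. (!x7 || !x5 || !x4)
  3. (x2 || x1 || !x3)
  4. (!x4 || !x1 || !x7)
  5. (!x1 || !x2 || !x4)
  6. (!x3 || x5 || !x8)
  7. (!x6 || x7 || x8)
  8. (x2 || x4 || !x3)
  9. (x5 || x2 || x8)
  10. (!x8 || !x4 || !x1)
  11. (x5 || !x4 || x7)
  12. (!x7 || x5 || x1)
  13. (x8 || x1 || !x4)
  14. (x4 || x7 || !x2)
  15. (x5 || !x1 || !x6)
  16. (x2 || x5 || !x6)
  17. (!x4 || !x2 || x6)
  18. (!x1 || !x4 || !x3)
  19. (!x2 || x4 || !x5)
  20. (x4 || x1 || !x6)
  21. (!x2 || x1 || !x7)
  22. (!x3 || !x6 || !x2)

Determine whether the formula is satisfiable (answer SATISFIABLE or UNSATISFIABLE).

SATISFIABLE

x3 occurs only negated in the remaining clauses — set x3 = False.
Branch on x1: take x1 = True.
Set x2 = False and propagate.
The remaining clauses are satisfied by x4 = False, x5 = False, x6 = False, x7 = True, x8 = True.
Every clause has at least one true literal under this assignment.
So x1=1, x2=0, x3=0, x4=0, x5=0, x6=0, x7=1, x8=1 is a satisfying assignment.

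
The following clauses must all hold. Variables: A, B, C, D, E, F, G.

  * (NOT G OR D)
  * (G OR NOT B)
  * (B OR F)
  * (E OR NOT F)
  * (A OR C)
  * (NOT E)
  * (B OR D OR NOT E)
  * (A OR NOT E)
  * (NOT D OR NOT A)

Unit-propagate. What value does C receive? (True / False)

True

(NOT E) stands alone — E = False.
In (E OR NOT F), E is now false; NOT F must hold, so F = False.
(B OR F) with F = False leaves only B, so B = True.
From (NOT B OR G) and B = True: G = True.
From (NOT G OR D) and G = True: D = True.
In (NOT A OR NOT D), NOT D is now false; NOT A must hold, so A = False.
(C OR A) with A = False leaves only C, so C = True.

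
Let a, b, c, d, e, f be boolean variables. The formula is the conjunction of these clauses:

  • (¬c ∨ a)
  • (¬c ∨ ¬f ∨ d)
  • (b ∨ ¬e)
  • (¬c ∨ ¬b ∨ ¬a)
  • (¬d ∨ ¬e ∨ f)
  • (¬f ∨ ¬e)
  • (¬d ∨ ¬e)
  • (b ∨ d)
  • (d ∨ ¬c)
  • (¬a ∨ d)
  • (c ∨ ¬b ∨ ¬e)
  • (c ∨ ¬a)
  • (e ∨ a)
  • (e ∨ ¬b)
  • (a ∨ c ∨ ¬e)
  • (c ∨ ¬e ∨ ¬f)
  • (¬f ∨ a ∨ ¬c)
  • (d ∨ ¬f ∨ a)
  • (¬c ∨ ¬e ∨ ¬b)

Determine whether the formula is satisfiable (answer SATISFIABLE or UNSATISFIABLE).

SATISFIABLE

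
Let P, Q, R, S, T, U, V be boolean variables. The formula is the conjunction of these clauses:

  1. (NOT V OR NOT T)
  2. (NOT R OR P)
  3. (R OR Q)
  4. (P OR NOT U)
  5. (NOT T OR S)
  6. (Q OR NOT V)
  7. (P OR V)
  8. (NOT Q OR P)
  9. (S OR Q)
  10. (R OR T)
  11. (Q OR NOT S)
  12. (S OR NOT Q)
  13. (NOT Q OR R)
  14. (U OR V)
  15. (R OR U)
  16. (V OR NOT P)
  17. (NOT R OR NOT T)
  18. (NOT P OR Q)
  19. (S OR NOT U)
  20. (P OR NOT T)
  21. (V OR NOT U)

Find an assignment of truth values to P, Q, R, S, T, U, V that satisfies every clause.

P = True, Q = True, R = True, S = True, T = False, U = True, V = True

Set P = True and propagate.
  then V is forced to True.
  then T is forced to False.
  then Q is forced to True.
  then R is forced to True.
  then S is forced to True.
U is now unconstrained; take U = True.
Every clause has at least one true literal under this assignment.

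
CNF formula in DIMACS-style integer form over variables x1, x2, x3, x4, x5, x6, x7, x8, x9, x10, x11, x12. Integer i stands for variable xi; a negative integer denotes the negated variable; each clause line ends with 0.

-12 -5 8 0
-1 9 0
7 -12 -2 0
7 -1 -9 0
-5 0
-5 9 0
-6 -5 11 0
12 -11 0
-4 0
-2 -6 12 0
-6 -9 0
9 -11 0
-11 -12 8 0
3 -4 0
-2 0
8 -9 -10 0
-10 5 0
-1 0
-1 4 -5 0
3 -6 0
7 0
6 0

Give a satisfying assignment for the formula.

x1=False, x2=False, x3=True, x4=False, x5=False, x6=True, x7=True, x8=True, x9=False, x10=False, x11=False, x12=True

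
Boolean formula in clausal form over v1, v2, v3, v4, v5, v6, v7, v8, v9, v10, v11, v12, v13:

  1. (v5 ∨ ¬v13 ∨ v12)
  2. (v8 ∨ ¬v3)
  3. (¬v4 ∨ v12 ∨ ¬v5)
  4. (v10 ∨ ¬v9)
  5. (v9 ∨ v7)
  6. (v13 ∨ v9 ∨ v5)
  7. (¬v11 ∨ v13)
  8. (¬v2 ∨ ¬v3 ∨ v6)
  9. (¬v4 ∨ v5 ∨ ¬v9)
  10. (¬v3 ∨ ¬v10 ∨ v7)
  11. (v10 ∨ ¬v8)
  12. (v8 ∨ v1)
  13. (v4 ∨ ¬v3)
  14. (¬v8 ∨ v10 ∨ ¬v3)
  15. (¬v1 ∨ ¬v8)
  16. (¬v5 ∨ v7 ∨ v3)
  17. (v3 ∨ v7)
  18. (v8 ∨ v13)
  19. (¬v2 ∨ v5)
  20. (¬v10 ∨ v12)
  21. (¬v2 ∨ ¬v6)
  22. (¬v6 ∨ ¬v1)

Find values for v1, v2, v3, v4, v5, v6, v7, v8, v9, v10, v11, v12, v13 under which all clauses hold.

v1=T, v2=F, v3=F, v4=F, v5=F, v6=F, v7=T, v8=F, v9=T, v10=T, v11=F, v12=T, v13=T

v2 occurs only negated in the remaining clauses — set v2 = False.
Pure literal: v7 appears only positively; assign v7 = True.
Branch on v1: take v1 = True.
  then v8 is forced to False.
  then v3 is forced to False.
  then v13 is forced to True.
  then v6 is forced to False.
For the remaining variables, v4 = False, v5 = False, v9 = True, v10 = True, v11 = False, v12 = True works.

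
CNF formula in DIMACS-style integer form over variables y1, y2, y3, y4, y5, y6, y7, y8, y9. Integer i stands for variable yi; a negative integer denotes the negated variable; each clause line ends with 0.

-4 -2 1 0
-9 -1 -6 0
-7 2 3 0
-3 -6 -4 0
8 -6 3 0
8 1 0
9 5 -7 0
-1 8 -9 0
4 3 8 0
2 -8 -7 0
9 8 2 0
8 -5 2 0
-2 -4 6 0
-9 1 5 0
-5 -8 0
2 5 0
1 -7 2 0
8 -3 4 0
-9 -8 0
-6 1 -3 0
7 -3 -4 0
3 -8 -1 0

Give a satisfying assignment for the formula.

y1 = True, y2 = True, y3 = True, y4 = False, y5 = False, y6 = True, y7 = False, y8 = True, y9 = False

Try y1 = True.
Try y2 = True.
The remaining clauses are satisfied by y3 = True, y4 = False, y5 = False, y6 = True, y7 = False, y8 = True, y9 = False.
Every clause has at least one true literal under this assignment.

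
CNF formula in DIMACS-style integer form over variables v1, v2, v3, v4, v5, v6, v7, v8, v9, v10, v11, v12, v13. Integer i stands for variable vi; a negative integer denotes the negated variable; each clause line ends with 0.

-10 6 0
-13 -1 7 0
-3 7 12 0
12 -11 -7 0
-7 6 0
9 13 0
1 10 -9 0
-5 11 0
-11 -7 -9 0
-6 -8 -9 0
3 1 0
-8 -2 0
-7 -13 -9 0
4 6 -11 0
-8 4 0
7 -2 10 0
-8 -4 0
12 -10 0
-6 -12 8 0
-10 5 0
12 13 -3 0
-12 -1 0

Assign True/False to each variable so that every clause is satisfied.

v1=T  v2=F  v3=T  v4=T  v5=F  v6=T  v7=T  v8=F  v9=F  v10=F  v11=F  v12=F  v13=T

Pure literal: v2 appears only negated; assign v2 = False.
Try v1 = True.
  then v12 is forced to False.
  then v10 is forced to False.
The remaining clauses are satisfied by v3 = True, v4 = True, v5 = False, v6 = True, v7 = True, v8 = False, v9 = False, v11 = False, v13 = True.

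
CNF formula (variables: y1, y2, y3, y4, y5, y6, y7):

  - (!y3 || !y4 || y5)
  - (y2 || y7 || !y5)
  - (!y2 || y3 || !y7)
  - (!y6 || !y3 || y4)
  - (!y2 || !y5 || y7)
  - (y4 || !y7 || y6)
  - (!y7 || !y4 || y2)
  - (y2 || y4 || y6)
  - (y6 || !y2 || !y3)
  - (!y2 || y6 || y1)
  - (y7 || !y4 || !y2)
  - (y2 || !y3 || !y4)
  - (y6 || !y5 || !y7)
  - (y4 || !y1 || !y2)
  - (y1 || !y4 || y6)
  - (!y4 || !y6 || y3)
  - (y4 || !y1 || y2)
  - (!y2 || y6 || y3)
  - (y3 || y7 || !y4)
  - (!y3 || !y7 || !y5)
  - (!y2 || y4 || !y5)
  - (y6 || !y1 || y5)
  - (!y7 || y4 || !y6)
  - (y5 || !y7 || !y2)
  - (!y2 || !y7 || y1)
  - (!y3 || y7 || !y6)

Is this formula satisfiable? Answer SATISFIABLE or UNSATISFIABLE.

SATISFIABLE

Set y1 = False and propagate.
Branch on y2: take y2 = False.
For the remaining variables, y3 = False, y4 = False, y5 = False, y6 = True, y7 = False works.
So y1=False, y2=False, y3=False, y4=False, y5=False, y6=True, y7=False is a satisfying assignment.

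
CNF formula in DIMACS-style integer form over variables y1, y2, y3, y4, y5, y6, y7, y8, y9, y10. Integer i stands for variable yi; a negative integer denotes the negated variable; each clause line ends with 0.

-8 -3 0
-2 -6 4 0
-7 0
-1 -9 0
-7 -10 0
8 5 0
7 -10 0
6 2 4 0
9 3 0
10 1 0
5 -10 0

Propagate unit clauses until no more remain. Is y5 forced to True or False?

True

(~y7) stands alone — y7 = False.
In (~y10 | y7), y7 is now false; ~y10 must hold, so y10 = False.
(y10 | y1): since y10 = False, the clause reduces to (y1). y1 = True.
In (~y1 | ~y9), ~y1 is now false; ~y9 must hold, so y9 = False.
From (y9 | y3) and y9 = False: y3 = True.
In (~y8 | ~y3), ~y3 is now false; ~y8 must hold, so y8 = False.
From (y5 | y8) and y8 = False: y5 = True.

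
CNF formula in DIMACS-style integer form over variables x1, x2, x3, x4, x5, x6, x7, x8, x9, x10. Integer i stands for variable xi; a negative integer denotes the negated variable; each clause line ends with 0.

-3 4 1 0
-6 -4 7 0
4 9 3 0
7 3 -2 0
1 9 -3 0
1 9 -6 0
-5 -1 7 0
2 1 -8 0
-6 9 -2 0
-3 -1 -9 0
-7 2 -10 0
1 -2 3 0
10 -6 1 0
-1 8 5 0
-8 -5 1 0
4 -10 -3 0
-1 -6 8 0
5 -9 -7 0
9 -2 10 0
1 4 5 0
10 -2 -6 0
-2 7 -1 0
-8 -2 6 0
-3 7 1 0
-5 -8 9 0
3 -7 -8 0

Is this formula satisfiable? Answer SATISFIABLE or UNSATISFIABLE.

SATISFIABLE

Try x1 = True.
Try x2 = True.
  then x7 is forced to True.
For the remaining variables, x3 = False, x4 = True, x5 = True, x6 = False, x8 = False, x9 = False, x10 = True works.
So x1=T  x2=T  x3=F  x4=T  x5=T  x6=F  x7=T  x8=F  x9=F  x10=T is a satisfying assignment.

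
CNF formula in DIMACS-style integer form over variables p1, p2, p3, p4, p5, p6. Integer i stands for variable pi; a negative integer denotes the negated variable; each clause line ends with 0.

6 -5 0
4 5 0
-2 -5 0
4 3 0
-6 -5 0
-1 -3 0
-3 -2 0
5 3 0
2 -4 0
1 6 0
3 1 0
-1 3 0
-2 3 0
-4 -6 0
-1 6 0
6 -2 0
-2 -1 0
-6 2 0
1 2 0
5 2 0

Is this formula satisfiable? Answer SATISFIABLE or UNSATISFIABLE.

UNSATISFIABLE

p2 = True:
  propagation gives p5=False, p4=True, p3=False; an empty clause results — contradiction.
p2 = False:
  propagation gives p4=False, p5=True, p6=True; an empty clause results — contradiction.
Every branch closes, so no satisfying assignment exists.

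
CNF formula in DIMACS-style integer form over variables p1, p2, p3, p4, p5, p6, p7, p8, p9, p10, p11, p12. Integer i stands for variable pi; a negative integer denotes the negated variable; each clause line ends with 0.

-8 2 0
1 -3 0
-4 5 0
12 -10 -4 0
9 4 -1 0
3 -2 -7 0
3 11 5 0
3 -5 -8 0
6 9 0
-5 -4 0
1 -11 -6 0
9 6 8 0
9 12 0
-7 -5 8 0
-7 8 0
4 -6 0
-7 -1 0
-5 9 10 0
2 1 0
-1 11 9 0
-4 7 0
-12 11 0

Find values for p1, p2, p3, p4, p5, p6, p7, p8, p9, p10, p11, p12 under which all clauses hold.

p1=T  p2=T  p3=T  p4=F  p5=F  p6=F  p7=F  p8=F  p9=T  p10=F  p11=F  p12=F

p9 occurs only positively in the remaining clauses — set p9 = True.
Try p1 = True.
  then p7 is forced to False.
  then p4 is forced to False.
  then p6 is forced to False.
Try p2 = True.
Set p3 = True and propagate.
For the remaining variables, p5 = False, p8 = False, p10 = False, p11 = False, p12 = False works.
Every clause has at least one true literal under this assignment.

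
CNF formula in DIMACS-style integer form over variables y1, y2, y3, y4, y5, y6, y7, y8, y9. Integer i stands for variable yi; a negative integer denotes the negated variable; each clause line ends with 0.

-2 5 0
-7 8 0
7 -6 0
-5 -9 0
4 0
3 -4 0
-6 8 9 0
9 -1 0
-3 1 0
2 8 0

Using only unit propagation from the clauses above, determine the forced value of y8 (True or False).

True

Unit clause (y4) sets y4 = True.
From (y3 \/ ~y4) and y4 = True: y3 = True.
In (y1 \/ ~y3), ~y3 is now false; y1 must hold, so y1 = True.
(y9 \/ ~y1) with y1 = True leaves only y9, so y9 = True.
From (~y5 \/ ~y9) and y9 = True: y5 = False.
(~y2 \/ y5): since y5 = False, the clause reduces to (~y2). y2 = False.
(y8 \/ y2) with y2 = False leaves only y8, so y8 = True.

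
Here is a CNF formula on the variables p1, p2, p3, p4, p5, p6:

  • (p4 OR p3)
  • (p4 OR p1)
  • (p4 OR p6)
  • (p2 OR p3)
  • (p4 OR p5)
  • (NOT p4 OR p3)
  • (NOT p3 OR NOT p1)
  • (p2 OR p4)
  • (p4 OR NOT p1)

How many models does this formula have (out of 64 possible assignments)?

8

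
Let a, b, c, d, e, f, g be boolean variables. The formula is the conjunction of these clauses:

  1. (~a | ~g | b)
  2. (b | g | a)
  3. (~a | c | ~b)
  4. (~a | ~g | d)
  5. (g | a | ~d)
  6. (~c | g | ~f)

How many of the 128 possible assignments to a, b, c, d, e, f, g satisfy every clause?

58

Split on a, then g.
  a=1, g=1: remaining (b,c,d,e,f) ∈ {(1,1,1,0,0); (1,1,1,0,1); (1,1,1,1,0); (1,1,1,1,1)} — 4.
  a=1, g=0: d, e free; 4 ways for (b,c,f) × 2^2 = 16.
  a=0, g=1: b, c, d, e, f free → 2^5 = 32.
  a=0, g=0: e free; 3 ways for (b,c,d,f) × 2^1 = 6.
Total: 4 + 16 + 32 + 6 = 58.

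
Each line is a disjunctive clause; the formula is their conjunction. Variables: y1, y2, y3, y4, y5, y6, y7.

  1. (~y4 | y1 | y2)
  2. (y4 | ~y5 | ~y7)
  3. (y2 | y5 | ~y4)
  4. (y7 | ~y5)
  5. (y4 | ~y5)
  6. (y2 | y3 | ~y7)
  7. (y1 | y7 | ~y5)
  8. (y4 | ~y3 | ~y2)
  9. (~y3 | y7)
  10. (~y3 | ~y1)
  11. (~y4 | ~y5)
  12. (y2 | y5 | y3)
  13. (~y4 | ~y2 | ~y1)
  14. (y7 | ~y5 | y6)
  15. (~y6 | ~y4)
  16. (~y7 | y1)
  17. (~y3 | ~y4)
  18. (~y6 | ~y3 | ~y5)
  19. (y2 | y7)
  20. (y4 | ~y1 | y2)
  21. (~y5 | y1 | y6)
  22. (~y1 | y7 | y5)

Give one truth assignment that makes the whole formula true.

y1 = F  y2 = T  y3 = F  y4 = T  y5 = F  y6 = F  y7 = F

Set y1 = False and propagate.
  then y7 is forced to False.
  then y5 is forced to False.
  then y3 is forced to False.
  then y2 is forced to True.
For the remaining variables, y4 = True, y6 = False works.
Check each clause:
  1. (~y4 | y2 | y1) — y2 is true.
  2. (~y5 | ~y7 | y4) — ~y7 is true.
  3. (y5 | ~y4 | y2) — y2 is true.
  4. (y7 | ~y5) — ~y5 is true.
  5. (~y5 | y4) — ~y5 is true.
  6. (y3 | ~y7 | y2) — ~y7 is true.
  7. (y7 | ~y5 | y1) — ~y5 is true.
  8. (y4 | ~y2 | ~y3) — y4 is true.
  9. (~y3 | y7) — ~y3 is true.
  10. (~y3 | ~y1) — ~y3 is true.
  11. (~y4 | ~y5) — ~y5 is true.
  12. (y2 | y5 | y3) — y2 is true.
  13. (~y1 | ~y2 | ~y4) — ~y1 is true.
  14. (y6 | ~y5 | y7) — ~y5 is true.
  15. (~y6 | ~y4) — ~y6 is true.
  16. (y1 | ~y7) — ~y7 is true.
  17. (~y4 | ~y3) — ~y3 is true.
  18. (~y3 | ~y5 | ~y6) — ~y6 is true.
  19. (y7 | y2) — y2 is true.
  20. (~y1 | y2 | y4) — y2 is true.
  21. (y1 | ~y5 | y6) — ~y5 is true.
  22. (y5 | ~y1 | y7) — ~y1 is true.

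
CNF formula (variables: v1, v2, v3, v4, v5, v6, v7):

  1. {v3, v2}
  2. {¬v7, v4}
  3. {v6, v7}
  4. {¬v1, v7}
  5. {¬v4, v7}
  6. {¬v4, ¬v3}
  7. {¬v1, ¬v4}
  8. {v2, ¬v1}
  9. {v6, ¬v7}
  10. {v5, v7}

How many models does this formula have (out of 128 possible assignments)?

5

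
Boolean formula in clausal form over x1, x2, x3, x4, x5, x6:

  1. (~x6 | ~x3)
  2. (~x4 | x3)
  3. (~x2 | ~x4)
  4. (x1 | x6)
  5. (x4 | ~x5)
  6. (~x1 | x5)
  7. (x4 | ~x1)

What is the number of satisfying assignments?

3

The models are:
  x1=F x2=F x3=F x4=F x5=F x6=T
  x1=F x2=T x3=F x4=F x5=F x6=T
  x1=T x2=F x3=T x4=T x5=T x6=F
Count: 3.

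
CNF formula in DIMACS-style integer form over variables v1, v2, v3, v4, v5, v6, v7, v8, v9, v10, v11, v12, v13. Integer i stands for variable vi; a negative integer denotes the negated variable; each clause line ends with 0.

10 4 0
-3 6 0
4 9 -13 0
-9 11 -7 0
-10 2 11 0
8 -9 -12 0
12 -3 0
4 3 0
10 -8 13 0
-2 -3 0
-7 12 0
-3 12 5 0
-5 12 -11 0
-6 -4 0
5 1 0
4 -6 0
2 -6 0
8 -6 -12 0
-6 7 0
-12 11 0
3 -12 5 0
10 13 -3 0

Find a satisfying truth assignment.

v1=True, v2=True, v3=False, v4=True, v5=True, v6=False, v7=False, v8=False, v9=False, v10=False, v11=True, v12=True, v13=True

Check each clause:
  1. (v10 \/ v4) — v4 is true.
  2. (~v3 \/ v6) — ~v3 is true.
  3. (~v13 \/ v9 \/ v4) — v4 is true.
  4. (v11 \/ ~v9 \/ ~v7) — ~v7 is true.
  5. (~v10 \/ v2 \/ v11) — v2 is true.
  6. (~v12 \/ v8 \/ ~v9) — ~v9 is true.
  7. (v12 \/ ~v3) — v12 is true.
  8. (v3 \/ v4) — v4 is true.
  9. (v13 \/ ~v8 \/ v10) — ~v8 is true.
  10. (~v2 \/ ~v3) — ~v3 is true.
  11. (~v7 \/ v12) — ~v7 is true.
  12. (v12 \/ ~v3 \/ v5) — v5 is true.
  13. (~v5 \/ v12 \/ ~v11) — v12 is true.
  14. (~v6 \/ ~v4) — ~v6 is true.
  15. (v5 \/ v1) — v1 is true.
  16. (~v6 \/ v4) — ~v6 is true.
  17. (~v6 \/ v2) — v2 is true.
  18. (v8 \/ ~v12 \/ ~v6) — ~v6 is true.
  19. (v7 \/ ~v6) — ~v6 is true.
  20. (v11 \/ ~v12) — v11 is true.
  21. (~v12 \/ v5 \/ v3) — v5 is true.
  22. (~v3 \/ v10 \/ v13) — ~v3 is true.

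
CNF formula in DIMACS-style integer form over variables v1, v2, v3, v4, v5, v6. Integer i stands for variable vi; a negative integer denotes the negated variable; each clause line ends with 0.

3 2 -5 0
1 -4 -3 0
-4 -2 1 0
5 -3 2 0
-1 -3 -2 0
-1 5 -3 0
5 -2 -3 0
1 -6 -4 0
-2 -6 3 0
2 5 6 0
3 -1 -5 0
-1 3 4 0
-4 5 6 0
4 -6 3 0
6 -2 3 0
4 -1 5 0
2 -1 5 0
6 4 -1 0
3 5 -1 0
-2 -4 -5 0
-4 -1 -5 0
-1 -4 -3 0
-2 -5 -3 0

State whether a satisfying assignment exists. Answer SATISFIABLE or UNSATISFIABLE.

Branch on v1: take v1 = True.
Try v2 = False.
  then v5 is forced to True.
  then v3 is forced to True.
  then v4 is forced to False.
  then v6 is forced to True.
Every clause has at least one true literal under this assignment.
So v1=1, v2=0, v3=1, v4=0, v5=1, v6=1 is a satisfying assignment.

SATISFIABLE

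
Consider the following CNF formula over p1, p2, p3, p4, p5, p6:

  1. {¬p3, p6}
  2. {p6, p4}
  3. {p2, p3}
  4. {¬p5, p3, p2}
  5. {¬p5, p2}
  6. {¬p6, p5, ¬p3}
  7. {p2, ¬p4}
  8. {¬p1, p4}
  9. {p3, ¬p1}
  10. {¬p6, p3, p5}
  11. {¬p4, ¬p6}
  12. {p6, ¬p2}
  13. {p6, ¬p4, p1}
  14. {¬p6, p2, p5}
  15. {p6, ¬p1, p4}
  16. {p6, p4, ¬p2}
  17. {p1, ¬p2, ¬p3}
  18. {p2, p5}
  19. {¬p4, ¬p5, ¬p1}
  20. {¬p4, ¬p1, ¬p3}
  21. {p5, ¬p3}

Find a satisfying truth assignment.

Try p1 = False.
Branch on p2: take p2 = True.
  then p6 is forced to True.
  then p4 is forced to False.
  then p3 is forced to False.
  then p5 is forced to True.

p1=F, p2=T, p3=F, p4=F, p5=T, p6=T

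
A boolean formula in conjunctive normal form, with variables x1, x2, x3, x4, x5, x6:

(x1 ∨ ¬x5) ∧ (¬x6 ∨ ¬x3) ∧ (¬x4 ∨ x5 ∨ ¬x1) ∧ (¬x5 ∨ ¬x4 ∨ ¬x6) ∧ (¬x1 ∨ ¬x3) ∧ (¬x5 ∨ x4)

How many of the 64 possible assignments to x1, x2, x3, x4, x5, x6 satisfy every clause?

Case analysis on x5 and x1:
  x5=T, x1=T: remaining (x2,x3,x4,x6) ∈ {(F,F,T,F); (T,F,T,F)} — 2.
  x5=T, x1=F: a clause becomes empty — 0.
  x5=F, x1=T: remaining (x2,x3,x4,x6) ∈ {(F,F,F,F); (F,F,F,T); (T,F,F,F); (T,F,F,T)} — 4.
  x5=F, x1=F: x2, x4 free; 3 ways for (x3,x6) × 2^2 = 12.
Total: 2 + 0 + 4 + 12 = 18.

18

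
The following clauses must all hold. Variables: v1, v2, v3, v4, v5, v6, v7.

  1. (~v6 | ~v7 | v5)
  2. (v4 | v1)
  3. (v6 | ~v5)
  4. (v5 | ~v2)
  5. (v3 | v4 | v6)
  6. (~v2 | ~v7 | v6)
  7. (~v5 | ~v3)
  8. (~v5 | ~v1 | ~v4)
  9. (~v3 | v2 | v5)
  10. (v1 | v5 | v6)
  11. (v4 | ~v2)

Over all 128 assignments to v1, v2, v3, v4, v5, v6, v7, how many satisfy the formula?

Case analysis on v5 and v6:
  v5=T, v6=T: v7 free; 3 ways for (v1,v2,v3,v4) × 2^1 = 6.
  v5=T, v6=F: a clause becomes empty — 0.
  v5=F, v6=T: remaining (v1,v2,v3,v4,v7) ∈ {(F,F,F,T,F); (T,F,F,F,F); (T,F,F,T,F)} — 3.
  v5=F, v6=F: remaining (v1,v2,v3,v4,v7) ∈ {(T,F,F,T,F); (T,F,F,T,T)} — 2.
Total: 6 + 0 + 3 + 2 = 11.

11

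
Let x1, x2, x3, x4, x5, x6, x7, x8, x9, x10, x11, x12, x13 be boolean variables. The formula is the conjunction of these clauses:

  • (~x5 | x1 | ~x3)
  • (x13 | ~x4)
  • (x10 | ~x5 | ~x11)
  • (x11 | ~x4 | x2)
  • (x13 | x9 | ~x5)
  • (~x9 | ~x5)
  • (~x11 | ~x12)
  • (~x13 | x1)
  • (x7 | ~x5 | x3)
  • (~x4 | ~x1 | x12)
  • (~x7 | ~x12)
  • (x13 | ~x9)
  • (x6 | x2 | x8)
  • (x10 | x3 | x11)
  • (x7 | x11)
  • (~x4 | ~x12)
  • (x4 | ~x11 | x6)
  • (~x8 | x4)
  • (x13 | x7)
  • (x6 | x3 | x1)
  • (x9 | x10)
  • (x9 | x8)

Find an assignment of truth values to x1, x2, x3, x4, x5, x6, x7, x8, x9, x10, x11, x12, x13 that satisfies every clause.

x1=T, x2=T, x3=F, x4=F, x5=F, x6=T, x7=T, x8=F, x9=T, x10=F, x11=T, x12=F, x13=T

x2 occurs only positively in the remaining clauses — set x2 = True.
x5 occurs only negated in the remaining clauses — set x5 = False.
Try x1 = True.
Try x3 = False.
For the remaining variables, x4 = False, x6 = True, x7 = True, x8 = False, x9 = True, x10 = False, x11 = True, x12 = False, x13 = True works.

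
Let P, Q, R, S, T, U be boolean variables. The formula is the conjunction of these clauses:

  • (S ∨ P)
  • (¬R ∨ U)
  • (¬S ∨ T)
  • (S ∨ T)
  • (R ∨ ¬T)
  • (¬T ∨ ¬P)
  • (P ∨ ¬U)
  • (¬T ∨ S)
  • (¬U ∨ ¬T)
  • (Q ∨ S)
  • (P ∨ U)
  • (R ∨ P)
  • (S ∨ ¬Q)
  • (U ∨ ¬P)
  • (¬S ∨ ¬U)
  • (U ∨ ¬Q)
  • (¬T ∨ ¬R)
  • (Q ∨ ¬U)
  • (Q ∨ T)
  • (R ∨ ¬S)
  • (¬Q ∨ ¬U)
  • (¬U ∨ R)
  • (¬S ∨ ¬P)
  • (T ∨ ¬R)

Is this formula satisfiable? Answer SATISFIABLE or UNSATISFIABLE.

U = True:
  propagation gives P=True, T=False, S=False; an empty clause results — contradiction.
U = False:
  propagation gives R=False, T=False, S=False; an empty clause results — contradiction.
Every branch closes, so no satisfying assignment exists.

UNSATISFIABLE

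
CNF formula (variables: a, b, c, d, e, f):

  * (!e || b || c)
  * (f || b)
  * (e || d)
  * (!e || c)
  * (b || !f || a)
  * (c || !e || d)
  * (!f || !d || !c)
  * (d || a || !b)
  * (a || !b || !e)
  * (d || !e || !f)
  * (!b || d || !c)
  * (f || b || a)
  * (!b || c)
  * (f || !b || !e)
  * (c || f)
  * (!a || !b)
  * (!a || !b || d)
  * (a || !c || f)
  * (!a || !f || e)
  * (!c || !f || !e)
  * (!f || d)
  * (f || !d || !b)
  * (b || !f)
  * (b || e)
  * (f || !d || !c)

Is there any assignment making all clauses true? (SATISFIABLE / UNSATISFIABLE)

UNSATISFIABLE

b = True:
  propagation gives c=True, d=True, f=False; an empty clause results — contradiction.
b = False:
  propagation gives f=True; an empty clause results — contradiction.
Every branch closes, so no satisfying assignment exists.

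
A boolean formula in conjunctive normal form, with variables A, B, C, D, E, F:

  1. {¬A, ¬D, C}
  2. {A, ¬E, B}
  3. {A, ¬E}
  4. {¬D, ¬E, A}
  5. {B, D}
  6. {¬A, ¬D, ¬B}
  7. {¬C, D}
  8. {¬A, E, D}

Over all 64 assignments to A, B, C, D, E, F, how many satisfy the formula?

Case analysis on A and D:
  A=T, D=T: remaining (B,C,E,F) ∈ {(F,T,F,F); (F,T,F,T); (F,T,T,F); (F,T,T,T)} — 4.
  A=T, D=F: remaining (B,C,E,F) ∈ {(T,F,T,F); (T,F,T,T)} — 2.
  A=F, D=T: forces E=F; B, C, F free → 2^3 = 8.
  A=F, D=F: remaining (B,C,E,F) ∈ {(T,F,F,F); (T,F,F,T)} — 2.
Total: 4 + 2 + 8 + 2 = 16.

16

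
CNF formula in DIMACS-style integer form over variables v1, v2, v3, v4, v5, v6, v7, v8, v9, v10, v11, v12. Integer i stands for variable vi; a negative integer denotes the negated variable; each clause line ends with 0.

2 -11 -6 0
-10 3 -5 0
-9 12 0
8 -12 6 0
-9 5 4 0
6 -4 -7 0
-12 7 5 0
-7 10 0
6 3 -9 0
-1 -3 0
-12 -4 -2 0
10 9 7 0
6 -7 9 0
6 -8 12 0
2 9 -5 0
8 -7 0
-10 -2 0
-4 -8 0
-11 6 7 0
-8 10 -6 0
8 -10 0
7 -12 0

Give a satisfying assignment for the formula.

v1 = 0, v2 = 0, v3 = 1, v4 = 0, v5 = 0, v6 = 1, v7 = 1, v8 = 1, v9 = 0, v10 = 1, v11 = 0, v12 = 0

Pure literal: v1 appears only negated; assign v1 = False.
Pure literal: v11 appears only negated; assign v11 = False.
Branch on v2: take v2 = False.
Set v3 = True and propagate.
The remaining clauses are satisfied by v4 = False, v5 = False, v6 = True, v7 = True, v8 = True, v9 = False, v10 = True, v12 = False.
Check each clause:
  1. (!v11 || v2 || !v6) — !v11 is true.
  2. (!v5 || !v10 || v3) — v3 is true.
  3. (v12 || !v9) — !v9 is true.
  4. (v8 || !v12 || v6) — v8 is true.
  5. (v5 || v4 || !v9) — !v9 is true.
  6. (v6 || !v4 || !v7) — !v4 is true.
  7. (!v12 || v5 || v7) — !v12 is true.
  8. (v10 || !v7) — v10 is true.
  9. (v6 || !v9 || v3) — v3 is true.
  10. (!v3 || !v1) — !v1 is true.
  11. (!v2 || !v12 || !v4) — !v4 is true.
  12. (v10 || v7 || v9) — v10 is true.
  13. (!v7 || v9 || v6) — v6 is true.
  14. (v6 || !v8 || v12) — v6 is true.
  15. (v2 || v9 || !v5) — !v5 is true.
  16. (!v7 || v8) — v8 is true.
  17. (!v2 || !v10) — !v2 is true.
  18. (!v8 || !v4) — !v4 is true.
  19. (v6 || v7 || !v11) — !v11 is true.
  20. (!v6 || v10 || !v8) — v10 is true.
  21. (v8 || !v10) — v8 is true.
  22. (v7 || !v12) — !v12 is true.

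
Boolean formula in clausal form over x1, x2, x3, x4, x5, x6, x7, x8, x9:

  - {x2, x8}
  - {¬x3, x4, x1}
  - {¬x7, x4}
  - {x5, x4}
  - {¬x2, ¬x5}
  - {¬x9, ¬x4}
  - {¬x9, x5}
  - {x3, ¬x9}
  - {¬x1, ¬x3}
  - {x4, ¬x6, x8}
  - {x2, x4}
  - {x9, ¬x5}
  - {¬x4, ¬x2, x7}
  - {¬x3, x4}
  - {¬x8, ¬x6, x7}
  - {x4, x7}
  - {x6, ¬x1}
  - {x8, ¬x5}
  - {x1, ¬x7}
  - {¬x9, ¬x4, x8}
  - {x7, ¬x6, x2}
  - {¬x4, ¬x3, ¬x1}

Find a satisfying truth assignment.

Branch on x1: take x1 = False.
  then x7 is forced to False.
  then x4 is forced to True.
  then x9 is forced to False.
  then x5 is forced to False.
  then x2 is forced to False.
  then x8 is forced to True.
  then x6 is forced to False.
x3 is now unconstrained; take x3 = True.
Every clause has at least one true literal under this assignment.
Check each clause:
  1. {x8, x2} — x8 is true.
  2. {¬x3, x4, x1} — x4 is true.
  3. {x4, ¬x7} — ¬x7 is true.
  4. {x5, x4} — x4 is true.
  5. {¬x2, ¬x5} — ¬x5 is true.
  6. {¬x4, ¬x9} — ¬x9 is true.
  7. {¬x9, x5} — ¬x9 is true.
  8. {x3, ¬x9} — x3 is true.
  9. {¬x3, ¬x1} — ¬x1 is true.
  10. {¬x6, x4, x8} — x8 is true.
  11. {x4, x2} — x4 is true.
  12. {x9, ¬x5} — ¬x5 is true.
  13. {¬x4, ¬x2, x7} — ¬x2 is true.
  14. {¬x3, x4} — x4 is true.
  15. {x7, ¬x8, ¬x6} — ¬x6 is true.
  16. {x7, x4} — x4 is true.
  17. {¬x1, x6} — ¬x1 is true.
  18. {¬x5, x8} — x8 is true.
  19. {x1, ¬x7} — ¬x7 is true.
  20. {¬x4, ¬x9, x8} — x8 is true.
  21. {¬x6, x7, x2} — ¬x6 is true.
  22. {¬x1, ¬x3, ¬x4} — ¬x1 is true.

x1=F, x2=F, x3=T, x4=T, x5=F, x6=F, x7=F, x8=T, x9=F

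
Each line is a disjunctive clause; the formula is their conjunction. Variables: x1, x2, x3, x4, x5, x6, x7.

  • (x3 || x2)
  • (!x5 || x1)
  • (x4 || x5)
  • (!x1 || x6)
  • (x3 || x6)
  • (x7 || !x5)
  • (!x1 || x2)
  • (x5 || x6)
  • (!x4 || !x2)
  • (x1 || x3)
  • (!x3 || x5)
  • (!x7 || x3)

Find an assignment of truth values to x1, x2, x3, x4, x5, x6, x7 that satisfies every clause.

x1 = 1  x2 = 1  x3 = 1  x4 = 0  x5 = 1  x6 = 1  x7 = 1

Check each clause:
  1. (x2 || x3) — x2 is true.
  2. (x1 || !x5) — x1 is true.
  3. (x4 || x5) — x5 is true.
  4. (!x1 || x6) — x6 is true.
  5. (x3 || x6) — x3 is true.
  6. (!x5 || x7) — x7 is true.
  7. (!x1 || x2) — x2 is true.
  8. (x6 || x5) — x5 is true.
  9. (!x2 || !x4) — !x4 is true.
  10. (x1 || x3) — x1 is true.
  11. (!x3 || x5) — x5 is true.
  12. (x3 || !x7) — x3 is true.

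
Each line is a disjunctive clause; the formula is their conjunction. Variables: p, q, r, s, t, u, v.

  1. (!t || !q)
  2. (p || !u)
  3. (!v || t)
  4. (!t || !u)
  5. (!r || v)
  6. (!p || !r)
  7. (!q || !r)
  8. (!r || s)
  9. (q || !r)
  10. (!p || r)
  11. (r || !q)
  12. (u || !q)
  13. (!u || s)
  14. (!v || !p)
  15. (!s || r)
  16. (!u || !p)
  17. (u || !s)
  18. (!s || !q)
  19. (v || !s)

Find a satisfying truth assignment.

p=0, q=0, r=0, s=0, t=1, u=0, v=1

Check each clause:
  1. (!q || !t) — !q is true.
  2. (!u || p) — !u is true.
  3. (t || !v) — t is true.
  4. (!t || !u) — !u is true.
  5. (!r || v) — !r is true.
  6. (!p || !r) — !r is true.
  7. (!r || !q) — !r is true.
  8. (s || !r) — !r is true.
  9. (!r || q) — !r is true.
  10. (r || !p) — !p is true.
  11. (r || !q) — !q is true.
  12. (!q || u) — !q is true.
  13. (!u || s) — !u is true.
  14. (!p || !v) — !p is true.
  15. (r || !s) — !s is true.
  16. (!p || !u) — !u is true.
  17. (!s || u) — !s is true.
  18. (!q || !s) — !s is true.
  19. (v || !s) — !s is true.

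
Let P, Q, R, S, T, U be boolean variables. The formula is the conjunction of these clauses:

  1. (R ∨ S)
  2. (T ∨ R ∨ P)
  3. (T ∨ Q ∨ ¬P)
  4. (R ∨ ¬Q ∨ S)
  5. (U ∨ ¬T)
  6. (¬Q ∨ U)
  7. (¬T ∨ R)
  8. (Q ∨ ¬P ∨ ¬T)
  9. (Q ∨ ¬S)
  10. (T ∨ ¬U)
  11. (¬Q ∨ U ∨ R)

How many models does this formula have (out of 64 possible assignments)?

Satisfying assignments:
  P=0 Q=0 R=1 S=0 T=0 U=0
  P=0 Q=0 R=1 S=0 T=1 U=1
  P=0 Q=1 R=1 S=0 T=1 U=1
  P=0 Q=1 R=1 S=1 T=1 U=1
  P=1 Q=1 R=1 S=0 T=1 U=1
  P=1 Q=1 R=1 S=1 T=1 U=1
Count: 6.

6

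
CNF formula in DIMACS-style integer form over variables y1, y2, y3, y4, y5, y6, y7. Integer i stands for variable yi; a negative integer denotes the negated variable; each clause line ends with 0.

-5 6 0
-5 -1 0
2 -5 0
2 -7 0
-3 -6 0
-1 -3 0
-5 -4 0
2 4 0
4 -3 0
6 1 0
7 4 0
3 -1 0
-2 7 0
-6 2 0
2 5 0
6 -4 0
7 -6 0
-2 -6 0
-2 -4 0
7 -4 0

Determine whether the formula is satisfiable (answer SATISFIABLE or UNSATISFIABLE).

UNSATISFIABLE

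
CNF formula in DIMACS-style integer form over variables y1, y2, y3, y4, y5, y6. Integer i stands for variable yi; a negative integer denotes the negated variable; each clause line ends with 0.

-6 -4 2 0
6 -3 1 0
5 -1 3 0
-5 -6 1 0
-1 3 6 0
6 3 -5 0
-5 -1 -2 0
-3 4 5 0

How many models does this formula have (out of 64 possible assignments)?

15

Split on y1, then y3.
  y1=T, y3=T: 6 of the 16 assignments to (y2,y4,y5,y6) work.
  y1=T, y3=F: remaining (y2,y4,y5,y6) ∈ {(F,F,T,T)} — 1.
  y1=F, y3=T: remaining (y2,y4,y5,y6) ∈ {(T,T,F,T)} — 1.
  y1=F, y3=F: 7 of the 16 assignments to (y2,y4,y5,y6) work.
Total: 6 + 1 + 1 + 7 = 15.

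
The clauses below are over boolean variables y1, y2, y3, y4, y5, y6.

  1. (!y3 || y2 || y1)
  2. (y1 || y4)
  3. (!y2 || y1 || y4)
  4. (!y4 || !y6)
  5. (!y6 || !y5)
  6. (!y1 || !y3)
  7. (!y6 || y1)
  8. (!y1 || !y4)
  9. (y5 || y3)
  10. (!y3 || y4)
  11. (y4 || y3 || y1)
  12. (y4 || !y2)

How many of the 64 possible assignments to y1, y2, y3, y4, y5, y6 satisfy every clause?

5

Satisfying assignments:
  y1=F y2=F y3=F y4=T y5=T y6=F
  y1=F y2=T y3=F y4=T y5=T y6=F
  y1=F y2=T y3=T y4=T y5=F y6=F
  y1=F y2=T y3=T y4=T y5=T y6=F
  y1=T y2=F y3=F y4=F y5=T y6=F
Count: 5.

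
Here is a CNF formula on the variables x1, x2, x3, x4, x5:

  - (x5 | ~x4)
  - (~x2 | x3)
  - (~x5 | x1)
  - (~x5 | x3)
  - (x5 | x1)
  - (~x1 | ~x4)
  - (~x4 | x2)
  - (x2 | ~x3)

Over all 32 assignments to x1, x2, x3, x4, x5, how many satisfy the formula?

Satisfying assignments:
  x1=T x2=F x3=F x4=F x5=F
  x1=T x2=T x3=T x4=F x5=F
  x1=T x2=T x3=T x4=F x5=T
That's 3 in total.

3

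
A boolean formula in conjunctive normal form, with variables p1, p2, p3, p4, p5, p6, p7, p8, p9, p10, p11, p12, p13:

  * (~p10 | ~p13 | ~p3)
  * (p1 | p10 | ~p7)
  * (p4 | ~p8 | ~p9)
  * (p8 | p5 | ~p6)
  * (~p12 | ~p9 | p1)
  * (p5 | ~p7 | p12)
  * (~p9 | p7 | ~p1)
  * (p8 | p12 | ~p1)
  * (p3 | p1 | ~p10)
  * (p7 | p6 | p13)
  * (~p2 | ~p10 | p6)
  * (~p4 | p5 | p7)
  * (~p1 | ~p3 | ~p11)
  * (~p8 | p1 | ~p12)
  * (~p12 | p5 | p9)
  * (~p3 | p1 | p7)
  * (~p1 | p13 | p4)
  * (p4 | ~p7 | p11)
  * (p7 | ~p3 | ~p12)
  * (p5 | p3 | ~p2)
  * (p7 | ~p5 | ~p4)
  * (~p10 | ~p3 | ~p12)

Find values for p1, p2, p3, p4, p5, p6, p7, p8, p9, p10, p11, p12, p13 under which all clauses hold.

p1=T  p2=F  p3=F  p4=F  p5=T  p6=F  p7=F  p8=T  p9=F  p10=F  p11=T  p12=F  p13=T

Check each clause:
  1. (~p10 | ~p13 | ~p3) — ~p3 is true.
  2. (p1 | p10 | ~p7) — p1 is true.
  3. (~p8 | ~p9 | p4) — ~p9 is true.
  4. (p8 | ~p6 | p5) — p8 is true.
  5. (~p9 | p1 | ~p12) — p1 is true.
  6. (p12 | p5 | ~p7) — ~p7 is true.
  7. (~p1 | p7 | ~p9) — ~p9 is true.
  8. (p8 | p12 | ~p1) — p8 is true.
  9. (p1 | p3 | ~p10) — p1 is true.
  10. (p7 | p6 | p13) — p13 is true.
  11. (~p2 | ~p10 | p6) — ~p10 is true.
  12. (p5 | p7 | ~p4) — ~p4 is true.
  13. (~p1 | ~p3 | ~p11) — ~p3 is true.
  14. (p1 | ~p8 | ~p12) — p1 is true.
  15. (p9 | ~p12 | p5) — ~p12 is true.
  16. (~p3 | p1 | p7) — p1 is true.
  17. (~p1 | p4 | p13) — p13 is true.
  18. (p11 | ~p7 | p4) — ~p7 is true.
  19. (p7 | ~p3 | ~p12) — ~p12 is true.
  20. (p5 | p3 | ~p2) — p5 is true.
  21. (~p4 | ~p5 | p7) — ~p4 is true.
  22. (~p12 | ~p3 | ~p10) — ~p12 is true.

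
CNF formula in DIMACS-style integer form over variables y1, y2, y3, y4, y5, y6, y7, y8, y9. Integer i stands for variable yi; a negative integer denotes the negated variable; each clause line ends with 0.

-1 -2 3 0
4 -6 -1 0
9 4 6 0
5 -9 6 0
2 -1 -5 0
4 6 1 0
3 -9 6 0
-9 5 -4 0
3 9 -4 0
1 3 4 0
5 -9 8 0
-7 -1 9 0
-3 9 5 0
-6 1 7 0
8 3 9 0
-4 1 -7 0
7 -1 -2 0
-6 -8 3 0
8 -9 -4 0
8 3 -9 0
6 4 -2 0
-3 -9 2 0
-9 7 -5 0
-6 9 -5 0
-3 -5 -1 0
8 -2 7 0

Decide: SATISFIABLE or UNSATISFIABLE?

SATISFIABLE

Set y1 = False and propagate.
Branch on y2: take y2 = True.
For the remaining variables, y3 = True, y4 = False, y5 = True, y6 = True, y7 = True, y8 = True, y9 = True works.
Every clause has at least one true literal under this assignment.
So y1 = False, y2 = True, y3 = True, y4 = False, y5 = True, y6 = True, y7 = True, y8 = True, y9 = True is a satisfying assignment.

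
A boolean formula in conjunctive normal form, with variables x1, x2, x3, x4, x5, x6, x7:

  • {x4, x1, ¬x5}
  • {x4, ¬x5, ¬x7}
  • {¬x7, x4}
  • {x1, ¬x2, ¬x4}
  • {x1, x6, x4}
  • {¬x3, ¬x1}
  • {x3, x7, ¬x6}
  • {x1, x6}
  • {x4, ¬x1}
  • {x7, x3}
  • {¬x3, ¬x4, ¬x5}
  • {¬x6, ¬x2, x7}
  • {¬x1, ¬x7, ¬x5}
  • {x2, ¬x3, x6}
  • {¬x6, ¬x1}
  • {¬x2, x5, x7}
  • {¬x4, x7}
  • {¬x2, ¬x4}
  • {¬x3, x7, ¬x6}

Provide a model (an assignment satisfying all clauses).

Branch on x1: take x1 = True.
  then x3 is forced to False.
  then x4 is forced to True.
  then x7 is forced to True.
  then x5 is forced to False.
  then x6 is forced to False.
  then x2 is forced to False.
Check each clause:
  1. {x1, x4, ¬x5} — x1 is true.
  2. {x4, ¬x5, ¬x7} — ¬x5 is true.
  3. {¬x7, x4} — x4 is true.
  4. {¬x2, x1, ¬x4} — x1 is true.
  5. {x4, x1, x6} — x1 is true.
  6. {¬x1, ¬x3} — ¬x3 is true.
  7. {x3, x7, ¬x6} — ¬x6 is true.
  8. {x6, x1} — x1 is true.
  9. {¬x1, x4} — x4 is true.
  10. {x3, x7} — x7 is true.
  11. {¬x5, ¬x4, ¬x3} — ¬x5 is true.
  12. {x7, ¬x6, ¬x2} — ¬x6 is true.
  13. {¬x7, ¬x1, ¬x5} — ¬x5 is true.
  14. {x2, ¬x3, x6} — ¬x3 is true.
  15. {¬x1, ¬x6} — ¬x6 is true.
  16. {¬x2, x7, x5} — ¬x2 is true.
  17. {¬x4, x7} — x7 is true.
  18. {¬x4, ¬x2} — ¬x2 is true.
  19. {¬x6, x7, ¬x3} — ¬x6 is true.

x1=True, x2=False, x3=False, x4=True, x5=False, x6=False, x7=True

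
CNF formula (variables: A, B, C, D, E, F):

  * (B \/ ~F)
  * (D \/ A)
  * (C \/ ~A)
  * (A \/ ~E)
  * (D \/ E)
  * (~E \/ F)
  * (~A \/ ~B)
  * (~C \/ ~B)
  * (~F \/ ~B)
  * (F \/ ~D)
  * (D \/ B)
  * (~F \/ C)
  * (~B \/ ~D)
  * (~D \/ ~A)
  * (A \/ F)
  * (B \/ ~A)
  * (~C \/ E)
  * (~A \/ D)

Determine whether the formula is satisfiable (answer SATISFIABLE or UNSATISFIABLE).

UNSATISFIABLE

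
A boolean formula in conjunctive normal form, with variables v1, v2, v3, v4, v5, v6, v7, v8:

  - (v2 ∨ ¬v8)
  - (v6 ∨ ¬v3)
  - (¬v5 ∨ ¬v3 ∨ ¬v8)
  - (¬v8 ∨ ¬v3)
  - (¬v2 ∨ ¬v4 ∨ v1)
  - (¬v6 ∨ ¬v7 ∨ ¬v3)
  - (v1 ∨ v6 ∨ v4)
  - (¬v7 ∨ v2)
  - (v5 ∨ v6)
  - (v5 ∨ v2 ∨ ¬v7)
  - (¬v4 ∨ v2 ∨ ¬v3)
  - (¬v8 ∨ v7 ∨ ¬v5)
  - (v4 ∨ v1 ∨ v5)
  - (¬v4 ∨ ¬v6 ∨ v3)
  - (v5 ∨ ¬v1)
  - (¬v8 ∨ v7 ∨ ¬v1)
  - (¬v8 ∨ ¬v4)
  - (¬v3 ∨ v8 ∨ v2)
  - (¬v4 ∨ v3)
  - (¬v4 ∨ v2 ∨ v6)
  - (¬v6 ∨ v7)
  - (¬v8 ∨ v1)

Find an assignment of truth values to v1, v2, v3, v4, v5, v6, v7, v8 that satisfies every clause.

v1=True, v2=False, v3=False, v4=False, v5=True, v6=False, v7=False, v8=False

Branch on v1: take v1 = True.
  then v5 is forced to True.
Set v2 = False and propagate.
  then v8 is forced to False.
  then v7 is forced to False.
  then v3 is forced to False.
  then v4 is forced to False.
  then v6 is forced to False.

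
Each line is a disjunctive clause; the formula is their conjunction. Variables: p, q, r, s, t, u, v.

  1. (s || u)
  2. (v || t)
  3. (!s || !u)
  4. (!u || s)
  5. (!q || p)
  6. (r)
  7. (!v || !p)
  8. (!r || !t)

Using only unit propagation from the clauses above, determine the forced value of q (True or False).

False

(r) stands alone — r = True.
In (!r || !t), !r is now false; !t must hold, so t = False.
(t || v) with t = False leaves only v, so v = True.
In (!p || !v), !v is now false; !p must hold, so p = False.
In (!q || p), p is now false; !q must hold, so q = False.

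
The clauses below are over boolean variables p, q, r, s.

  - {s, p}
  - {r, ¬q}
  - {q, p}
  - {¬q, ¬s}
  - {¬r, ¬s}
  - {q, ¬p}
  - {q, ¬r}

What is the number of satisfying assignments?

1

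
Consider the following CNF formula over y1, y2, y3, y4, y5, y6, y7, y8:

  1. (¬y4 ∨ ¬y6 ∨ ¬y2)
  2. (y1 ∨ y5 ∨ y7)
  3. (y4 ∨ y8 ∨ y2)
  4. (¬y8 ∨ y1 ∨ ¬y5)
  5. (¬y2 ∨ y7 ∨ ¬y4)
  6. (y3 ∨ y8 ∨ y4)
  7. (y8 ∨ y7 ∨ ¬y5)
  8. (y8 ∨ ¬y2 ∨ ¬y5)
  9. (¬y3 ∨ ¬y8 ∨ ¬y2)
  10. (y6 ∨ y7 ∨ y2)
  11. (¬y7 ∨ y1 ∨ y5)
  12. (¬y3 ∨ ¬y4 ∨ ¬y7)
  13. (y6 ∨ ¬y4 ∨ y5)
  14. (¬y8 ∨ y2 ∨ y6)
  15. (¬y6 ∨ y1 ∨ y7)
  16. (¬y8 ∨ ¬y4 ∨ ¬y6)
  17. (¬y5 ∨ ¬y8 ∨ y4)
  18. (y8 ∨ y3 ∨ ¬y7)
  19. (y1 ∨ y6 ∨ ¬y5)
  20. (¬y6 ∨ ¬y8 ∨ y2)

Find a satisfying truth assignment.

y1 = T, y2 = T, y3 = T, y4 = F, y5 = F, y6 = T, y7 = T, y8 = F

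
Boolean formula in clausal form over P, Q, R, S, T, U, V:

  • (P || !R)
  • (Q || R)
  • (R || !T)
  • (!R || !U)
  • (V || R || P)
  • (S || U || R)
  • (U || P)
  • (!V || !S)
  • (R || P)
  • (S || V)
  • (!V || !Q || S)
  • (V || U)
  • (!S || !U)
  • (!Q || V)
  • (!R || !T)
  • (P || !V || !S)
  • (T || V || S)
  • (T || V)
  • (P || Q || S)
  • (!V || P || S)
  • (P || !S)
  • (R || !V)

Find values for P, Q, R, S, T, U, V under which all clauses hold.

P=T  Q=F  R=T  S=F  T=F  U=F  V=T

Pure literal: P appears only positively; assign P = True.
Branch on Q: take Q = False.
  then R is forced to True.
  then U is forced to False.
  then V is forced to True.
  then S is forced to False.
  then T is forced to False.
Check each clause:
  1. (P || !R) — P is true.
  2. (R || Q) — R is true.
  3. (R || !T) — R is true.
  4. (!R || !U) — !U is true.
  5. (V || P || R) — P is true.
  6. (R || S || U) — R is true.
  7. (P || U) — P is true.
  8. (!S || !V) — !S is true.
  9. (P || R) — P is true.
  10. (S || V) — V is true.
  11. (!Q || S || !V) — !Q is true.
  12. (V || U) — V is true.
  13. (!S || !U) — !U is true.
  14. (!Q || V) — !Q is true.
  15. (!T || !R) — !T is true.
  16. (!V || P || !S) — !S is true.
  17. (S || T || V) — V is true.
  18. (V || T) — V is true.
  19. (S || Q || P) — P is true.
  20. (!V || P || S) — P is true.
  21. (P || !S) — P is true.
  22. (!V || R) — R is true.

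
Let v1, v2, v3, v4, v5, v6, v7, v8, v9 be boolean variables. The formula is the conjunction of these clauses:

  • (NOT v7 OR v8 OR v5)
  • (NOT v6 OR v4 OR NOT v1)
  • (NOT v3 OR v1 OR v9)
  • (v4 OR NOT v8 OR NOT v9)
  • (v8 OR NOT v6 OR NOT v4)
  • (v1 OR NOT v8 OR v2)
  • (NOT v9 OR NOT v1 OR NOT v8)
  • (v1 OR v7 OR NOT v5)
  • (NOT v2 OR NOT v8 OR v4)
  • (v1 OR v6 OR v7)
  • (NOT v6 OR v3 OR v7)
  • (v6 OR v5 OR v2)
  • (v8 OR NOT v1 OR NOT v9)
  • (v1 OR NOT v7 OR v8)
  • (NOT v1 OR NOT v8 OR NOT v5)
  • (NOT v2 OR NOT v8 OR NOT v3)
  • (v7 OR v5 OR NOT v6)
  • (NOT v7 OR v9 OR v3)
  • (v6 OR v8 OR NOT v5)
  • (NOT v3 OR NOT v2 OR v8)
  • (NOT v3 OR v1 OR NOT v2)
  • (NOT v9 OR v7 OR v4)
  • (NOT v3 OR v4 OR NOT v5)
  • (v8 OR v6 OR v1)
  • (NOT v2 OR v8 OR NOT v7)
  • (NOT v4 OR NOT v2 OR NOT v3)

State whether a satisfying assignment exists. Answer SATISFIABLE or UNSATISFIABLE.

Set v1 = True and propagate.
The remaining clauses are satisfied by v2 = True, v3 = False, v4 = False, v5 = False, v6 = False, v7 = False, v8 = False, v9 = False.
Every clause has at least one true literal under this assignment.
So v1=T, v2=T, v3=F, v4=F, v5=F, v6=F, v7=F, v8=F, v9=F is a satisfying assignment.

SATISFIABLE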